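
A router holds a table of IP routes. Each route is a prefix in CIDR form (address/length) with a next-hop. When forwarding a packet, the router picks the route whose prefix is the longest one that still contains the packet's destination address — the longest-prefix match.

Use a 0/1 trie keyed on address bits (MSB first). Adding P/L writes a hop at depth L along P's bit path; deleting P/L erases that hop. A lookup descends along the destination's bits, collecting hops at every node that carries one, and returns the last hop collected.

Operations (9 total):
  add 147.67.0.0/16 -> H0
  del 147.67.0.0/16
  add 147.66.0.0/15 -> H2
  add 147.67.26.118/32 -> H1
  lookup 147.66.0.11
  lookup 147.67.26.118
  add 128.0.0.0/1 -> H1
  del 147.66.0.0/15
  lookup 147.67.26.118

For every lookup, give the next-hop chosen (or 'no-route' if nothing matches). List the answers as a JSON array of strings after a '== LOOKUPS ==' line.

Apply in order:
  add 147.67.0.0/16 -> H0 at depth 16
  - 147.67.0.0/16 clear@16
  add 147.66.0.0/15 -> H2 at depth 15
  add 147.67.26.118/32 -> H1 at depth 32
  lookup 147.66.0.11: bits 100100110100001 walk d0:-→d1:-→d2:-→d3:-→d4:-→d5:-→d6:-→d7:-→d8:-→d9:-→d10:-→d11:-→d12:-→d13:-→d14:-→d15:H2 -> H2
  lookup 147.67.26.118: bits 10010011010000110001101001110110 walk d0:-→d1:-→d2:-→d3:-→d4:-→d5:-→d6:-→d7:-→d8:-→d9:-→d10:-→d11:-→d12:-→d13:-→d14:-→d15:H2→d16:-→d17:-→d18:-→d19:-→d20:-→d21:-→d22:-→d23:-→d24:-→d25:-→d26:-→d27:-→d28:-→d29:-→d30:-→d31:-→d32:H1 -> H1
  add 128.0.0.0/1 -> H1 at depth 1
  - 147.66.0.0/15 clear@15
  lookup 147.67.26.118: bits 10010011010000110001101001110110 walk d0:-→d1:H1→d2:-→d3:-→d4:-→d5:-→d6:-→d7:-→d8:-→d9:-→d10:-→d11:-→d12:-→d13:-→d14:-→d15:-→d16:-→d17:-→d18:-→d19:-→d20:-→d21:-→d22:-→d23:-→d24:-→d25:-→d26:-→d27:-→d28:-→d29:-→d30:-→d31:-→d32:H1 -> H1

== LOOKUPS ==
["H2","H1","H1"]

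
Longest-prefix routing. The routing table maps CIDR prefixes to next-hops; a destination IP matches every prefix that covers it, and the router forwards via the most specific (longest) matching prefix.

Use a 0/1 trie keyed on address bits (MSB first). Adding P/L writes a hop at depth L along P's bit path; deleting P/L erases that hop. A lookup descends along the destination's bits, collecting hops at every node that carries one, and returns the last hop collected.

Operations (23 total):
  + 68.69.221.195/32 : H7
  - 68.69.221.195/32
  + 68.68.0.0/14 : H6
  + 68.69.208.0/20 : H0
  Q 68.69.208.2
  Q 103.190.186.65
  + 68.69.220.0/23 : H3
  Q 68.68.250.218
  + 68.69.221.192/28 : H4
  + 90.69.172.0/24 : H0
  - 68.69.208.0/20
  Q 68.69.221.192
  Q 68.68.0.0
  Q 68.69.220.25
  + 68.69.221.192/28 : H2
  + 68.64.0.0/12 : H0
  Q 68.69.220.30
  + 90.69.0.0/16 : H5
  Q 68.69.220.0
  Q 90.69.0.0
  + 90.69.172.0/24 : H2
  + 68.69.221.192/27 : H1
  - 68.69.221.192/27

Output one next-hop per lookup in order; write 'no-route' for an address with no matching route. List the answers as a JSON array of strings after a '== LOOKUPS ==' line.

Trace:
  + 68.69.221.195/32 (H7) depth=32
  - 68.69.221.195/32 clear@32
  + 68.68.0.0/14 (H6) depth=14
  + 68.69.208.0/20 (H0) depth=20
  ? 68.69.208.2  path d0:-→d1:-→d2:-→d3:-→d4:-→d5:-→d6:-→d7:-→d8:-→d9:-→d10:-→d11:-→d12:-→d13:-→d14:H6→d15:-→d16:-→d17:-→d18:-→d19:-→d20:H0  best=H0
  ? 103.190.186.65  path d0:-→d1:-→d2:-  best=no-route
  + 68.69.220.0/23 (H3) depth=23
  ? 68.68.250.218  path d0:-→d1:-→d2:-→d3:-→d4:-→d5:-→d6:-→d7:-→d8:-→d9:-→d10:-→d11:-→d12:-→d13:-→d14:H6→d15:-  best=H6
  + 68.69.221.192/28 (H4) depth=28
  + 90.69.172.0/24 (H0) depth=24
  - 68.69.208.0/20 clear@20
  ? 68.69.221.192  path d0:-→d1:-→d2:-→d3:-→d4:-→d5:-→d6:-→d7:-→d8:-→d9:-→d10:-→d11:-→d12:-→d13:-→d14:H6→d15:-→d16:-→d17:-→d18:-→d19:-→d20:-→d21:-→d22:-→d23:H3→d24:-→d25:-→d26:-→d27:-→d28:H4→d29:-→d30:-  best=H4
  ? 68.68.0.0  path d0:-→d1:-→d2:-→d3:-→d4:-→d5:-→d6:-→d7:-→d8:-→d9:-→d10:-→d11:-→d12:-→d13:-→d14:H6→d15:-  best=H6
  ? 68.69.220.25  path d0:-→d1:-→d2:-→d3:-→d4:-→d5:-→d6:-→d7:-→d8:-→d9:-→d10:-→d11:-→d12:-→d13:-→d14:H6→d15:-→d16:-→d17:-→d18:-→d19:-→d20:-→d21:-→d22:-→d23:H3  best=H3
  + 68.69.221.192/28 (H2) depth=28
  + 68.64.0.0/12 (H0) depth=12
  ? 68.69.220.30  path d0:-→d1:-→d2:-→d3:-→d4:-→d5:-→d6:-→d7:-→d8:-→d9:-→d10:-→d11:-→d12:H0→d13:-→d14:H6→d15:-→d16:-→d17:-→d18:-→d19:-→d20:-→d21:-→d22:-→d23:H3  best=H3
  + 90.69.0.0/16 (H5) depth=16
  ? 68.69.220.0  path d0:-→d1:-→d2:-→d3:-→d4:-→d5:-→d6:-→d7:-→d8:-→d9:-→d10:-→d11:-→d12:H0→d13:-→d14:H6→d15:-→d16:-→d17:-→d18:-→d19:-→d20:-→d21:-→d22:-→d23:H3  best=H3
  ? 90.69.0.0  path d0:-→d1:-→d2:-→d3:-→d4:-→d5:-→d6:-→d7:-→d8:-→d9:-→d10:-→d11:-→d12:-→d13:-→d14:-→d15:-→d16:H5  best=H5
  + 90.69.172.0/24 (H2) depth=24
  + 68.69.221.192/27 (H1) depth=27
  - 68.69.221.192/27 clear@27

== LOOKUPS ==
["H0","no-route","H6","H4","H6","H3","H3","H3","H5"]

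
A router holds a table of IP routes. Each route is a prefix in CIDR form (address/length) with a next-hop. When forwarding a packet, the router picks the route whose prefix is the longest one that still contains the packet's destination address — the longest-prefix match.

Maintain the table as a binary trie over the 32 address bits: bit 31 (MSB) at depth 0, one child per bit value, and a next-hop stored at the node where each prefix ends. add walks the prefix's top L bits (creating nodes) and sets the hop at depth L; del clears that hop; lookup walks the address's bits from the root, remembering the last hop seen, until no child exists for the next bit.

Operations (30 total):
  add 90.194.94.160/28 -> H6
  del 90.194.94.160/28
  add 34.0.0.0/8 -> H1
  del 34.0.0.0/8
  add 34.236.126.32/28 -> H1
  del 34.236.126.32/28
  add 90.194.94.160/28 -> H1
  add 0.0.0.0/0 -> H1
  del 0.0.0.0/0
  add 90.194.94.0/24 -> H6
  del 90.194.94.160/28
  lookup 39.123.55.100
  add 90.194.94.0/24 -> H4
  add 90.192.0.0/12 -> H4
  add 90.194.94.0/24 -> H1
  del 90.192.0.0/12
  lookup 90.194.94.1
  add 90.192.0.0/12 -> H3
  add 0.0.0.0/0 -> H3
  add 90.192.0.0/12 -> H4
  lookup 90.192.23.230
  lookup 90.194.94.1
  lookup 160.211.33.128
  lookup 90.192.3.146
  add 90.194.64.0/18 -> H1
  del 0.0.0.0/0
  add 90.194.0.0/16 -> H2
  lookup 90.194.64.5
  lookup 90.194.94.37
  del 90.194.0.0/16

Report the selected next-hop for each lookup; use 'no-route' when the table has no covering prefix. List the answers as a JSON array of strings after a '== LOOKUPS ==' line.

Apply in order:
  + 90.194.94.160/28 (H6) depth=28
  - 90.194.94.160/28 clear@28
  + 34.0.0.0/8 (H1) depth=8
  - 34.0.0.0/8 clear@8
  + 34.236.126.32/28 (H1) depth=28
  - 34.236.126.32/28 clear@28
  + 90.194.94.160/28 (H1) depth=28
  + 0.0.0.0/0 (H1) depth=0
  - 0.0.0.0/0 clear@0
  + 90.194.94.0/24 (H6) depth=24
  - 90.194.94.160/28 clear@28
  ? 39.123.55.100  path d0:-→d1:-→d2:-→d3:-→d4:-→d5:-  best=no-route
  + 90.194.94.0/24 (H4) depth=24
  + 90.192.0.0/12 (H4) depth=12
  + 90.194.94.0/24 (H1) depth=24
  - 90.192.0.0/12 clear@12
  ? 90.194.94.1  path d0:-→d1:-→d2:-→d3:-→d4:-→d5:-→d6:-→d7:-→d8:-→d9:-→d10:-→d11:-→d12:-→d13:-→d14:-→d15:-→d16:-→d17:-→d18:-→d19:-→d20:-→d21:-→d22:-→d23:-→d24:H1  best=H1
  + 90.192.0.0/12 (H3) depth=12
  + 0.0.0.0/0 (H3) depth=0
  + 90.192.0.0/12 (H4) depth=12
  ? 90.192.23.230  path d0:H3→d1:-→d2:-→d3:-→d4:-→d5:-→d6:-→d7:-→d8:-→d9:-→d10:-→d11:-→d12:H4→d13:-→d14:-  best=H4
  ? 90.194.94.1  path d0:H3→d1:-→d2:-→d3:-→d4:-→d5:-→d6:-→d7:-→d8:-→d9:-→d10:-→d11:-→d12:H4→d13:-→d14:-→d15:-→d16:-→d17:-→d18:-→d19:-→d20:-→d21:-→d22:-→d23:-→d24:H1  best=H1
  ? 160.211.33.128  path d0:H3  best=H3
  ? 90.192.3.146  path d0:H3→d1:-→d2:-→d3:-→d4:-→d5:-→d6:-→d7:-→d8:-→d9:-→d10:-→d11:-→d12:H4→d13:-→d14:-  best=H4
  + 90.194.64.0/18 (H1) depth=18
  - 0.0.0.0/0 clear@0
  + 90.194.0.0/16 (H2) depth=16
  ? 90.194.64.5  path d0:-→d1:-→d2:-→d3:-→d4:-→d5:-→d6:-→d7:-→d8:-→d9:-→d10:-→d11:-→d12:H4→d13:-→d14:-→d15:-→d16:H2→d17:-→d18:H1→d19:-  best=H1
  ? 90.194.94.37  path d0:-→d1:-→d2:-→d3:-→d4:-→d5:-→d6:-→d7:-→d8:-→d9:-→d10:-→d11:-→d12:H4→d13:-→d14:-→d15:-→d16:H2→d17:-→d18:H1→d19:-→d20:-→d21:-→d22:-→d23:-→d24:H1  best=H1
  - 90.194.0.0/16 clear@16

== LOOKUPS ==
["no-route","H1","H4","H1","H3","H4","H1","H1"]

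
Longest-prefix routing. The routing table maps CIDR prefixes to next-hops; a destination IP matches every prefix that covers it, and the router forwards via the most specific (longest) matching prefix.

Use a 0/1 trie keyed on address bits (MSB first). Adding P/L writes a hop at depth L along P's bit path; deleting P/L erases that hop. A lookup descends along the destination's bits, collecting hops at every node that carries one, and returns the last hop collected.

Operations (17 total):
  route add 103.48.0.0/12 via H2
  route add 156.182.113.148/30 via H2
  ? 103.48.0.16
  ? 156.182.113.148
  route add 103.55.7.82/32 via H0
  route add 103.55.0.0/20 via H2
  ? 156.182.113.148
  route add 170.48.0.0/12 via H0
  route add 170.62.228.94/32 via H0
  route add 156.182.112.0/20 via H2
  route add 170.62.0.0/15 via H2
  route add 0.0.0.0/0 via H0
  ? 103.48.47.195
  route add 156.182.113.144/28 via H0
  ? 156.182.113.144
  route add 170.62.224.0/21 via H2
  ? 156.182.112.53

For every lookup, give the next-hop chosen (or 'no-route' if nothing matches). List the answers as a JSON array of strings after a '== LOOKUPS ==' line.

Process each operation:
  + 103.48.0.0/12 (H2) depth=12
  + 156.182.113.148/30 (H2) depth=30
  Q 103.48.0.16: descend 011001110011 ; hops seen [H2] ; pick H2
  Q 156.182.113.148: descend 100111001011011001110001100101 ; hops seen [H2] ; pick H2
  + 103.55.7.82/32 (H0) depth=32
  + 103.55.0.0/20 (H2) depth=20
  Q 156.182.113.148: descend 100111001011011001110001100101 ; hops seen [H2] ; pick H2
  + 170.48.0.0/12 (H0) depth=12
  + 170.62.228.94/32 (H0) depth=32
  + 156.182.112.0/20 (H2) depth=20
  + 170.62.0.0/15 (H2) depth=15
  + 0.0.0.0/0 (H0) depth=0
  Q 103.48.47.195: descend 0110011100110 ; hops seen [H0,H2] ; pick H2
  + 156.182.113.144/28 (H0) depth=28
  Q 156.182.113.144: descend 10011100101101100111000110010 ; hops seen [H0,H2,H0] ; pick H0
  + 170.62.224.0/21 (H2) depth=21
  Q 156.182.112.53: descend 10011100101101100111000 ; hops seen [H0,H2] ; pick H2

== LOOKUPS ==
["H2","H2","H2","H2","H0","H2"]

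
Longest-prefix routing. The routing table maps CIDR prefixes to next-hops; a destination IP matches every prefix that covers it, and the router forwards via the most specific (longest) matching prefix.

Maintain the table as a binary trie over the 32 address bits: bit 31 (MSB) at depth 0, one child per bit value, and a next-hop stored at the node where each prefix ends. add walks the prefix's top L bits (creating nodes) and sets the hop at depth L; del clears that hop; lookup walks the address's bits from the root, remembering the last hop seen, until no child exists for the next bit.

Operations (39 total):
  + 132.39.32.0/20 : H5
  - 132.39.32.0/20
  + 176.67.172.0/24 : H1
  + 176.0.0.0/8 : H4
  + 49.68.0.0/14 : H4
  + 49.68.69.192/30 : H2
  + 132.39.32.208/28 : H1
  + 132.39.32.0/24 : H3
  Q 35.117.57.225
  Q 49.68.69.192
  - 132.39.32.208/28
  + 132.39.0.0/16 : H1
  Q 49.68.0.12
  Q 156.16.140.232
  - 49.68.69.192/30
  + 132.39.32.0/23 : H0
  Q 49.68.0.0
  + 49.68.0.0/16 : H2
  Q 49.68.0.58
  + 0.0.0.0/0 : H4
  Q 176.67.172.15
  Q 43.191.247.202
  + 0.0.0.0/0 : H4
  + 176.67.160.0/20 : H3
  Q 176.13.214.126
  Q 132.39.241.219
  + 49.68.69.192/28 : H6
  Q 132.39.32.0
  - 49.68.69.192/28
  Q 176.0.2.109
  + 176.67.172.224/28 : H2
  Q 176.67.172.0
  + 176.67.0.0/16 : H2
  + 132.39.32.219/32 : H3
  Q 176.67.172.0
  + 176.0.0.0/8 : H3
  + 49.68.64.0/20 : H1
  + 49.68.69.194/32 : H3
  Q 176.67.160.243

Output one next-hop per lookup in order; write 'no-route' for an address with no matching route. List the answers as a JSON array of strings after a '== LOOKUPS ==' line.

Process each operation:
  + 132.39.32.0/20 (H5) depth=20
  - 132.39.32.0/20 clear@20
  + 176.67.172.0/24 (H1) depth=24
  + 176.0.0.0/8 (H4) depth=8
  + 49.68.0.0/14 (H4) depth=14
  + 49.68.69.192/30 (H2) depth=30
  + 132.39.32.208/28 (H1) depth=28
  + 132.39.32.0/24 (H3) depth=24
  lookup 35.117.57.225: bits 001 walk d0:-→d1:-→d2:-→d3:- -> no-route
  lookup 49.68.69.192: bits 001100010100010001000101110000 walk d0:-→d1:-→d2:-→d3:-→d4:-→d5:-→d6:-→d7:-→d8:-→d9:-→d10:-→d11:-→d12:-→d13:-→d14:H4→d15:-→d16:-→d17:-→d18:-→d19:-→d20:-→d21:-→d22:-→d23:-→d24:-→d25:-→d26:-→d27:-→d28:-→d29:-→d30:H2 -> H2
  - 132.39.32.208/28 clear@28
  + 132.39.0.0/16 (H1) depth=16
  lookup 49.68.0.12: bits 00110001010001000 walk d0:-→d1:-→d2:-→d3:-→d4:-→d5:-→d6:-→d7:-→d8:-→d9:-→d10:-→d11:-→d12:-→d13:-→d14:H4→d15:-→d16:-→d17:- -> H4
  lookup 156.16.140.232: bits 100 walk d0:-→d1:-→d2:-→d3:- -> no-route
  - 49.68.69.192/30 clear@30
  + 132.39.32.0/23 (H0) depth=23
  lookup 49.68.0.0: bits 00110001010001000 walk d0:-→d1:-→d2:-→d3:-→d4:-→d5:-→d6:-→d7:-→d8:-→d9:-→d10:-→d11:-→d12:-→d13:-→d14:H4→d15:-→d16:-→d17:- -> H4
  + 49.68.0.0/16 (H2) depth=16
  lookup 49.68.0.58: bits 00110001010001000 walk d0:-→d1:-→d2:-→d3:-→d4:-→d5:-→d6:-→d7:-→d8:-→d9:-→d10:-→d11:-→d12:-→d13:-→d14:H4→d15:-→d16:H2→d17:- -> H2
  + 0.0.0.0/0 (H4) depth=0
  lookup 176.67.172.15: bits 101100000100001110101100 walk d0:H4→d1:-→d2:-→d3:-→d4:-→d5:-→d6:-→d7:-→d8:H4→d9:-→d10:-→d11:-→d12:-→d13:-→d14:-→d15:-→d16:-→d17:-→d18:-→d19:-→d20:-→d21:-→d22:-→d23:-→d24:H1 -> H1
  lookup 43.191.247.202: bits 001 walk d0:H4→d1:-→d2:-→d3:- -> H4
  + 0.0.0.0/0 (H4) depth=0
  + 176.67.160.0/20 (H3) depth=20
  lookup 176.13.214.126: bits 101100000 walk d0:H4→d1:-→d2:-→d3:-→d4:-→d5:-→d6:-→d7:-→d8:H4→d9:- -> H4
  lookup 132.39.241.219: bits 1000010000100111 walk d0:H4→d1:-→d2:-→d3:-→d4:-→d5:-→d6:-→d7:-→d8:-→d9:-→d10:-→d11:-→d12:-→d13:-→d14:-→d15:-→d16:H1 -> H1
  + 49.68.69.192/28 (H6) depth=28
  lookup 132.39.32.0: bits 100001000010011100100000 walk d0:H4→d1:-→d2:-→d3:-→d4:-→d5:-→d6:-→d7:-→d8:-→d9:-→d10:-→d11:-→d12:-→d13:-→d14:-→d15:-→d16:H1→d17:-→d18:-→d19:-→d20:-→d21:-→d22:-→d23:H0→d24:H3 -> H3
  - 49.68.69.192/28 clear@28
  lookup 176.0.2.109: bits 101100000 walk d0:H4→d1:-→d2:-→d3:-→d4:-→d5:-→d6:-→d7:-→d8:H4→d9:- -> H4
  + 176.67.172.224/28 (H2) depth=28
  lookup 176.67.172.0: bits 101100000100001110101100 walk d0:H4→d1:-→d2:-→d3:-→d4:-→d5:-→d6:-→d7:-→d8:H4→d9:-→d10:-→d11:-→d12:-→d13:-→d14:-→d15:-→d16:-→d17:-→d18:-→d19:-→d20:H3→d21:-→d22:-→d23:-→d24:H1 -> H1
  + 176.67.0.0/16 (H2) depth=16
  + 132.39.32.219/32 (H3) depth=32
  lookup 176.67.172.0: bits 101100000100001110101100 walk d0:H4→d1:-→d2:-→d3:-→d4:-→d5:-→d6:-→d7:-→d8:H4→d9:-→d10:-→d11:-→d12:-→d13:-→d14:-→d15:-→d16:H2→d17:-→d18:-→d19:-→d20:H3→d21:-→d22:-→d23:-→d24:H1 -> H1
  + 176.0.0.0/8 (H3) depth=8
  + 49.68.64.0/20 (H1) depth=20
  + 49.68.69.194/32 (H3) depth=32
  lookup 176.67.160.243: bits 10110000010000111010 walk d0:H4→d1:-→d2:-→d3:-→d4:-→d5:-→d6:-→d7:-→d8:H3→d9:-→d10:-→d11:-→d12:-→d13:-→d14:-→d15:-→d16:H2→d17:-→d18:-→d19:-→d20:H3 -> H3

== LOOKUPS ==
["no-route","H2","H4","no-route","H4","H2","H1","H4","H4","H1","H3","H4","H1","H1","H3"]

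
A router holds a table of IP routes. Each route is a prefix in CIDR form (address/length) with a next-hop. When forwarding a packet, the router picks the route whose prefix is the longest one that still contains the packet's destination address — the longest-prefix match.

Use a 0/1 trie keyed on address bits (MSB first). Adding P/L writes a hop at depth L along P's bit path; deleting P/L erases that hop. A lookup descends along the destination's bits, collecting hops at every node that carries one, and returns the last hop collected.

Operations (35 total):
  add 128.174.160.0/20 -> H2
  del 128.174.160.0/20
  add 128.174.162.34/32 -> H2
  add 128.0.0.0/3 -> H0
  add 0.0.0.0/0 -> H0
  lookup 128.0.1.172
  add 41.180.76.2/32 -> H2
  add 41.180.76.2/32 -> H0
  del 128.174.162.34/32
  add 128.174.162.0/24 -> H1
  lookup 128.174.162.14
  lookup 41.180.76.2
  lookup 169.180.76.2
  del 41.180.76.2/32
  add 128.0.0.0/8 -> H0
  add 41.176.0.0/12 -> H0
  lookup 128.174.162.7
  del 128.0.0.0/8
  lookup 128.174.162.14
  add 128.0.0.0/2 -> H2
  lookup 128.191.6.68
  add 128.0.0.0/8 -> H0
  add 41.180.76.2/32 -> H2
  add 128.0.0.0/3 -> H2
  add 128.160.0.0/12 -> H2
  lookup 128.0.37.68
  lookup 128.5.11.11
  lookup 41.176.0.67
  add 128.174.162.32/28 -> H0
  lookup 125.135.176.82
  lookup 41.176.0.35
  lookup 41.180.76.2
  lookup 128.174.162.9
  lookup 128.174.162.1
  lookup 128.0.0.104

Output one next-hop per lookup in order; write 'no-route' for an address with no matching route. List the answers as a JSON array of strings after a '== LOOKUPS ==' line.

Trace:
  add 128.174.160.0/20 -> H2 at depth 20
  del 128.174.160.0/20 (clear depth 20)
  add 128.174.162.34/32 -> H2 at depth 32
  add 128.0.0.0/3 -> H0 at depth 3
  add 0.0.0.0/0 -> H0 at depth 0
  Q 128.0.1.172: descend 10000000 ; hops seen [H0,H0] ; pick H0
  add 41.180.76.2/32 -> H2 at depth 32
  add 41.180.76.2/32 -> H0 at depth 32
  del 128.174.162.34/32 (clear depth 32)
  add 128.174.162.0/24 -> H1 at depth 24
  Q 128.174.162.14: descend 10000000101011101010001000 ; hops seen [H0,H0,H1] ; pick H1
  Q 41.180.76.2: descend 00101001101101000100110000000010 ; hops seen [H0,H0] ; pick H0
  Q 169.180.76.2: descend 10 ; hops seen [H0] ; pick H0
  del 41.180.76.2/32 (clear depth 32)
  add 128.0.0.0/8 -> H0 at depth 8
  add 41.176.0.0/12 -> H0 at depth 12
  Q 128.174.162.7: descend 10000000101011101010001000 ; hops seen [H0,H0,H0,H1] ; pick H1
  del 128.0.0.0/8 (clear depth 8)
  Q 128.174.162.14: descend 10000000101011101010001000 ; hops seen [H0,H0,H1] ; pick H1
  add 128.0.0.0/2 -> H2 at depth 2
  Q 128.191.6.68: descend 10000000101 ; hops seen [H0,H2,H0] ; pick H0
  add 128.0.0.0/8 -> H0 at depth 8
  add 41.180.76.2/32 -> H2 at depth 32
  add 128.0.0.0/3 -> H2 at depth 3
  add 128.160.0.0/12 -> H2 at depth 12
  Q 128.0.37.68: descend 10000000 ; hops seen [H0,H2,H2,H0] ; pick H0
  Q 128.5.11.11: descend 10000000 ; hops seen [H0,H2,H2,H0] ; pick H0
  Q 41.176.0.67: descend 0010100110110 ; hops seen [H0,H0] ; pick H0
  add 128.174.162.32/28 -> H0 at depth 28
  Q 125.135.176.82: descend 0 ; hops seen [H0] ; pick H0
  Q 41.176.0.35: descend 0010100110110 ; hops seen [H0,H0] ; pick H0
  Q 41.180.76.2: descend 00101001101101000100110000000010 ; hops seen [H0,H0,H2] ; pick H2
  Q 128.174.162.9: descend 10000000101011101010001000 ; hops seen [H0,H2,H2,H0,H2,H1] ; pick H1
  Q 128.174.162.1: descend 10000000101011101010001000 ; hops seen [H0,H2,H2,H0,H2,H1] ; pick H1
  Q 128.0.0.104: descend 10000000 ; hops seen [H0,H2,H2,H0] ; pick H0

== LOOKUPS ==
["H0","H1","H0","H0","H1","H1","H0","H0","H0","H0","H0","H0","H2","H1","H1","H0"]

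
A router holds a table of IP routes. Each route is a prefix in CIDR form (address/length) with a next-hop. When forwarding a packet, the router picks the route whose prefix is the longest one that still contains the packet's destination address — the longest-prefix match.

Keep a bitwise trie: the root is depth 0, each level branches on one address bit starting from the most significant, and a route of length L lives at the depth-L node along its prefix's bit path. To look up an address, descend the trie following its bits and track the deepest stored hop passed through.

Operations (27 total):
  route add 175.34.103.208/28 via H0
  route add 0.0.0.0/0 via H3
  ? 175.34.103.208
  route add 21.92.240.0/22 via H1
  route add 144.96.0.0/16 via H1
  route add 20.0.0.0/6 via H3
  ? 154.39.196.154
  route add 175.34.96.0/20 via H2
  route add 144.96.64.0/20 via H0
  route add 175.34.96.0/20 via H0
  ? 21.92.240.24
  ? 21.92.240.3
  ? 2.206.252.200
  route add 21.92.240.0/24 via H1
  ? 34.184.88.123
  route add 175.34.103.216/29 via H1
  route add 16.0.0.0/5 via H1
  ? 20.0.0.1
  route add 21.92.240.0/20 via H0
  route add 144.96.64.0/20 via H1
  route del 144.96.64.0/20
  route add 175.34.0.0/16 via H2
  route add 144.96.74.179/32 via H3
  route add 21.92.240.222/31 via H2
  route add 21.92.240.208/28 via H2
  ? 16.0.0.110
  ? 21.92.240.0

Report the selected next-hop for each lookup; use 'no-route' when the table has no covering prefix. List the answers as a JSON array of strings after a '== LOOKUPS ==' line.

Trace:
  add 175.34.103.208/28 -> H0 at depth 28
  add 0.0.0.0/0 -> H3 at depth 0
  Q 175.34.103.208: descend 1010111100100010011001111101 ; hops seen [H3,H0] ; pick H0
  add 21.92.240.0/22 -> H1 at depth 22
  add 144.96.0.0/16 -> H1 at depth 16
  add 20.0.0.0/6 -> H3 at depth 6
  Q 154.39.196.154: descend 1001 ; hops seen [H3] ; pick H3
  add 175.34.96.0/20 -> H2 at depth 20
  add 144.96.64.0/20 -> H0 at depth 20
  add 175.34.96.0/20 -> H0 at depth 20
  Q 21.92.240.24: descend 0001010101011100111100 ; hops seen [H3,H3,H1] ; pick H1
  Q 21.92.240.3: descend 0001010101011100111100 ; hops seen [H3,H3,H1] ; pick H1
  Q 2.206.252.200: descend 000 ; hops seen [H3] ; pick H3
  add 21.92.240.0/24 -> H1 at depth 24
  Q 34.184.88.123: descend 00 ; hops seen [H3] ; pick H3
  add 175.34.103.216/29 -> H1 at depth 29
  add 16.0.0.0/5 -> H1 at depth 5
  Q 20.0.0.1: descend 0001010 ; hops seen [H3,H1,H3] ; pick H3
  add 21.92.240.0/20 -> H0 at depth 20
  add 144.96.64.0/20 -> H1 at depth 20
  - 144.96.64.0/20 clear@20
  add 175.34.0.0/16 -> H2 at depth 16
  add 144.96.74.179/32 -> H3 at depth 32
  add 21.92.240.222/31 -> H2 at depth 31
  add 21.92.240.208/28 -> H2 at depth 28
  Q 16.0.0.110: descend 00010 ; hops seen [H3,H1] ; pick H1
  Q 21.92.240.0: descend 000101010101110011110000 ; hops seen [H3,H1,H3,H0,H1,H1] ; pick H1

== LOOKUPS ==
["H0","H3","H1","H1","H3","H3","H3","H1","H1"]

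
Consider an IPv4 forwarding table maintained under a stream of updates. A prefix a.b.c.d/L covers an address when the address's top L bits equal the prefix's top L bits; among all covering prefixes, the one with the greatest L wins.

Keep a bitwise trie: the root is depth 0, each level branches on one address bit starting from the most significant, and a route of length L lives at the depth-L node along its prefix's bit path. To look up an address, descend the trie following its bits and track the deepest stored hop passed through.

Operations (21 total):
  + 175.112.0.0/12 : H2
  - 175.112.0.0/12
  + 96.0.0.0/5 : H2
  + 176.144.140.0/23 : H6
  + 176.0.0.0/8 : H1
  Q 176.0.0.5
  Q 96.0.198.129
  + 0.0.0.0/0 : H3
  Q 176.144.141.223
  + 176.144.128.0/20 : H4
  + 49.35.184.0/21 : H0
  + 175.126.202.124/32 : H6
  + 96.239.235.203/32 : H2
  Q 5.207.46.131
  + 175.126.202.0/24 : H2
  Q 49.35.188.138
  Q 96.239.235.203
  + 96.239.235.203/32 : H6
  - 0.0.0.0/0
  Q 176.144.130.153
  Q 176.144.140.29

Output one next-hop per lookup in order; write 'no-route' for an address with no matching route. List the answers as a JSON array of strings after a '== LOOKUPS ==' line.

Apply in order:
  add 175.112.0.0/12 -> H2 at depth 12
  - 175.112.0.0/12 clear@12
  add 96.0.0.0/5 -> H2 at depth 5
  add 176.144.140.0/23 -> H6 at depth 23
  add 176.0.0.0/8 -> H1 at depth 8
  lookup 176.0.0.5: bits 10110000 walk d0:-→d1:-→d2:-→d3:-→d4:-→d5:-→d6:-→d7:-→d8:H1 -> H1
  lookup 96.0.198.129: bits 01100 walk d0:-→d1:-→d2:-→d3:-→d4:-→d5:H2 -> H2
  add 0.0.0.0/0 -> H3 at depth 0
  lookup 176.144.141.223: bits 10110000100100001000110 walk d0:H3→d1:-→d2:-→d3:-→d4:-→d5:-→d6:-→d7:-→d8:H1→d9:-→d10:-→d11:-→d12:-→d13:-→d14:-→d15:-→d16:-→d17:-→d18:-→d19:-→d20:-→d21:-→d22:-→d23:H6 -> H6
  add 176.144.128.0/20 -> H4 at depth 20
  add 49.35.184.0/21 -> H0 at depth 21
  add 175.126.202.124/32 -> H6 at depth 32
  add 96.239.235.203/32 -> H2 at depth 32
  lookup 5.207.46.131: bits 00 walk d0:H3→d1:-→d2:- -> H3
  add 175.126.202.0/24 -> H2 at depth 24
  lookup 49.35.188.138: bits 001100010010001110111 walk d0:H3→d1:-→d2:-→d3:-→d4:-→d5:-→d6:-→d7:-→d8:-→d9:-→d10:-→d11:-→d12:-→d13:-→d14:-→d15:-→d16:-→d17:-→d18:-→d19:-→d20:-→d21:H0 -> H0
  lookup 96.239.235.203: bits 01100000111011111110101111001011 walk d0:H3→d1:-→d2:-→d3:-→d4:-→d5:H2→d6:-→d7:-→d8:-→d9:-→d10:-→d11:-→d12:-→d13:-→d14:-→d15:-→d16:-→d17:-→d18:-→d19:-→d20:-→d21:-→d22:-→d23:-→d24:-→d25:-→d26:-→d27:-→d28:-→d29:-→d30:-→d31:-→d32:H2 -> H2
  add 96.239.235.203/32 -> H6 at depth 32
  - 0.0.0.0/0 clear@0
  lookup 176.144.130.153: bits 10110000100100001000 walk d0:-→d1:-→d2:-→d3:-→d4:-→d5:-→d6:-→d7:-→d8:H1→d9:-→d10:-→d11:-→d12:-→d13:-→d14:-→d15:-→d16:-→d17:-→d18:-→d19:-→d20:H4 -> H4
  lookup 176.144.140.29: bits 10110000100100001000110 walk d0:-→d1:-→d2:-→d3:-→d4:-→d5:-→d6:-→d7:-→d8:H1→d9:-→d10:-→d11:-→d12:-→d13:-→d14:-→d15:-→d16:-→d17:-→d18:-→d19:-→d20:H4→d21:-→d22:-→d23:H6 -> H6

== LOOKUPS ==
["H1","H2","H6","H3","H0","H2","H4","H6"]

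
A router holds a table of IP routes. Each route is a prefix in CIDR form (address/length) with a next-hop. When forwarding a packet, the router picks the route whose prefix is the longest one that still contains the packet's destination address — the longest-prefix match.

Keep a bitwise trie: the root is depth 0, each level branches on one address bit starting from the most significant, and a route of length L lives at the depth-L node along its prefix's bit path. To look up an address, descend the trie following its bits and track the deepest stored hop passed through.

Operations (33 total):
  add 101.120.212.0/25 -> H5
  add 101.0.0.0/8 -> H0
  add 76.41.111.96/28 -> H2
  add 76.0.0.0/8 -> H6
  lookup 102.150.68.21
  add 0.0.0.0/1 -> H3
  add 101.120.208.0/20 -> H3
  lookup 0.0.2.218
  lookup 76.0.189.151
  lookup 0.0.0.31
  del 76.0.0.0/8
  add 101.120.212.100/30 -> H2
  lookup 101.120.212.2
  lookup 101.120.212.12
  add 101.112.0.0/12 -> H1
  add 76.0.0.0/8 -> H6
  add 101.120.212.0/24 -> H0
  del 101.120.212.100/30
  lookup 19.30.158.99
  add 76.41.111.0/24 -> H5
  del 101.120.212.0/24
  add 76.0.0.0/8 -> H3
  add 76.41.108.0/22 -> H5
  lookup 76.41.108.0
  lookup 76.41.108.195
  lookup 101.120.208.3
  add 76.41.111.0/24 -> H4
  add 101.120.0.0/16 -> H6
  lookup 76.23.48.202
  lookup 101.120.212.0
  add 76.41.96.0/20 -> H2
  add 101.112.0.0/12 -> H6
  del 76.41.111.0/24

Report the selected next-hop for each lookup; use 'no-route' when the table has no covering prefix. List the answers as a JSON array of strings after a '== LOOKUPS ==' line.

Trace:
  add 101.120.212.0/25 -> H5 at depth 25
  add 101.0.0.0/8 -> H0 at depth 8
  add 76.41.111.96/28 -> H2 at depth 28
  add 76.0.0.0/8 -> H6 at depth 8
  ? 102.150.68.21  path d0:-→d1:-→d2:-→d3:-→d4:-→d5:-→d6:-  best=no-route
  add 0.0.0.0/1 -> H3 at depth 1
  add 101.120.208.0/20 -> H3 at depth 20
  ? 0.0.2.218  path d0:-→d1:H3  best=H3
  ? 76.0.189.151  path d0:-→d1:H3→d2:-→d3:-→d4:-→d5:-→d6:-→d7:-→d8:H6→d9:-→d10:-  best=H6
  ? 0.0.0.31  path d0:-→d1:H3  best=H3
  - 76.0.0.0/8 clear@8
  add 101.120.212.100/30 -> H2 at depth 30
  ? 101.120.212.2  path d0:-→d1:H3→d2:-→d3:-→d4:-→d5:-→d6:-→d7:-→d8:H0→d9:-→d10:-→d11:-→d12:-→d13:-→d14:-→d15:-→d16:-→d17:-→d18:-→d19:-→d20:H3→d21:-→d22:-→d23:-→d24:-→d25:H5  best=H5
  ? 101.120.212.12  path d0:-→d1:H3→d2:-→d3:-→d4:-→d5:-→d6:-→d7:-→d8:H0→d9:-→d10:-→d11:-→d12:-→d13:-→d14:-→d15:-→d16:-→d17:-→d18:-→d19:-→d20:H3→d21:-→d22:-→d23:-→d24:-→d25:H5  best=H5
  add 101.112.0.0/12 -> H1 at depth 12
  add 76.0.0.0/8 -> H6 at depth 8
  add 101.120.212.0/24 -> H0 at depth 24
  - 101.120.212.100/30 clear@30
  ? 19.30.158.99  path d0:-→d1:H3  best=H3
  add 76.41.111.0/24 -> H5 at depth 24
  - 101.120.212.0/24 clear@24
  add 76.0.0.0/8 -> H3 at depth 8
  add 76.41.108.0/22 -> H5 at depth 22
  ? 76.41.108.0  path d0:-→d1:H3→d2:-→d3:-→d4:-→d5:-→d6:-→d7:-→d8:H3→d9:-→d10:-→d11:-→d12:-→d13:-→d14:-→d15:-→d16:-→d17:-→d18:-→d19:-→d20:-→d21:-→d22:H5  best=H5
  ? 76.41.108.195  path d0:-→d1:H3→d2:-→d3:-→d4:-→d5:-→d6:-→d7:-→d8:H3→d9:-→d10:-→d11:-→d12:-→d13:-→d14:-→d15:-→d16:-→d17:-→d18:-→d19:-→d20:-→d21:-→d22:H5  best=H5
  ? 101.120.208.3  path d0:-→d1:H3→d2:-→d3:-→d4:-→d5:-→d6:-→d7:-→d8:H0→d9:-→d10:-→d11:-→d12:H1→d13:-→d14:-→d15:-→d16:-→d17:-→d18:-→d19:-→d20:H3→d21:-  best=H3
  add 76.41.111.0/24 -> H4 at depth 24
  add 101.120.0.0/16 -> H6 at depth 16
  ? 76.23.48.202  path d0:-→d1:H3→d2:-→d3:-→d4:-→d5:-→d6:-→d7:-→d8:H3→d9:-→d10:-  best=H3
  ? 101.120.212.0  path d0:-→d1:H3→d2:-→d3:-→d4:-→d5:-→d6:-→d7:-→d8:H0→d9:-→d10:-→d11:-→d12:H1→d13:-→d14:-→d15:-→d16:H6→d17:-→d18:-→d19:-→d20:H3→d21:-→d22:-→d23:-→d24:-→d25:H5  best=H5
  add 76.41.96.0/20 -> H2 at depth 20
  add 101.112.0.0/12 -> H6 at depth 12
  - 76.41.111.0/24 clear@24

== LOOKUPS ==
["no-route","H3","H6","H3","H5","H5","H3","H5","H5","H3","H3","H5"]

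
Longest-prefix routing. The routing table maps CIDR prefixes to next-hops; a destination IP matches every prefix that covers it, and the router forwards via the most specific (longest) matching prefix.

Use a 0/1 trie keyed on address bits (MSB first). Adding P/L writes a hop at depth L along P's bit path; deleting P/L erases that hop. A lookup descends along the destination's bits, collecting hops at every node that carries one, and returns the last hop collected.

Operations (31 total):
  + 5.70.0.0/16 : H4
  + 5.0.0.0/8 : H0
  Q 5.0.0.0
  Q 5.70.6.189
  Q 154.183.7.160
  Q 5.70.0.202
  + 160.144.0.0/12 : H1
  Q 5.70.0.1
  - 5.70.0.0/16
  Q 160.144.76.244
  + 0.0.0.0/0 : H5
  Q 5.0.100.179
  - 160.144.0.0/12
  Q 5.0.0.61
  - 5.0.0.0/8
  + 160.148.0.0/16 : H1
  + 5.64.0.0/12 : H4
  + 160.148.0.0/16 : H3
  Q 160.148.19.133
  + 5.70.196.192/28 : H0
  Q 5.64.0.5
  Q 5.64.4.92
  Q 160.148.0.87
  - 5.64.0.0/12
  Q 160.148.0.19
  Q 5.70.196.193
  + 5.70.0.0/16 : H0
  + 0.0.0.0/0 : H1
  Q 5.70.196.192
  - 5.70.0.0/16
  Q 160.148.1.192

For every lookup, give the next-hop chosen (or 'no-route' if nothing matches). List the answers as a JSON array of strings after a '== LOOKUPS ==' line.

Process each operation:
  + 5.70.0.0/16 (H4) depth=16
  + 5.0.0.0/8 (H0) depth=8
  Q 5.0.0.0: descend 000001010 ; hops seen [H0] ; pick H0
  Q 5.70.6.189: descend 0000010101000110 ; hops seen [H0,H4] ; pick H4
  Q 154.183.7.160: descend ε ; hops seen [∅] ; pick no-route
  Q 5.70.0.202: descend 0000010101000110 ; hops seen [H0,H4] ; pick H4
  + 160.144.0.0/12 (H1) depth=12
  Q 5.70.0.1: descend 0000010101000110 ; hops seen [H0,H4] ; pick H4
  del 5.70.0.0/16 (clear depth 16)
  Q 160.144.76.244: descend 101000001001 ; hops seen [H1] ; pick H1
  + 0.0.0.0/0 (H5) depth=0
  Q 5.0.100.179: descend 000001010 ; hops seen [H5,H0] ; pick H0
  del 160.144.0.0/12 (clear depth 12)
  Q 5.0.0.61: descend 000001010 ; hops seen [H5,H0] ; pick H0
  del 5.0.0.0/8 (clear depth 8)
  + 160.148.0.0/16 (H1) depth=16
  + 5.64.0.0/12 (H4) depth=12
  + 160.148.0.0/16 (H3) depth=16
  Q 160.148.19.133: descend 1010000010010100 ; hops seen [H5,H3] ; pick H3
  + 5.70.196.192/28 (H0) depth=28
  Q 5.64.0.5: descend 0000010101000 ; hops seen [H5,H4] ; pick H4
  Q 5.64.4.92: descend 0000010101000 ; hops seen [H5,H4] ; pick H4
  Q 160.148.0.87: descend 1010000010010100 ; hops seen [H5,H3] ; pick H3
  del 5.64.0.0/12 (clear depth 12)
  Q 160.148.0.19: descend 1010000010010100 ; hops seen [H5,H3] ; pick H3
  Q 5.70.196.193: descend 0000010101000110110001001100 ; hops seen [H5,H0] ; pick H0
  + 5.70.0.0/16 (H0) depth=16
  + 0.0.0.0/0 (H1) depth=0
  Q 5.70.196.192: descend 0000010101000110110001001100 ; hops seen [H1,H0,H0] ; pick H0
  del 5.70.0.0/16 (clear depth 16)
  Q 160.148.1.192: descend 1010000010010100 ; hops seen [H1,H3] ; pick H3

== LOOKUPS ==
["H0","H4","no-route","H4","H4","H1","H0","H0","H3","H4","H4","H3","H3","H0","H0","H3"]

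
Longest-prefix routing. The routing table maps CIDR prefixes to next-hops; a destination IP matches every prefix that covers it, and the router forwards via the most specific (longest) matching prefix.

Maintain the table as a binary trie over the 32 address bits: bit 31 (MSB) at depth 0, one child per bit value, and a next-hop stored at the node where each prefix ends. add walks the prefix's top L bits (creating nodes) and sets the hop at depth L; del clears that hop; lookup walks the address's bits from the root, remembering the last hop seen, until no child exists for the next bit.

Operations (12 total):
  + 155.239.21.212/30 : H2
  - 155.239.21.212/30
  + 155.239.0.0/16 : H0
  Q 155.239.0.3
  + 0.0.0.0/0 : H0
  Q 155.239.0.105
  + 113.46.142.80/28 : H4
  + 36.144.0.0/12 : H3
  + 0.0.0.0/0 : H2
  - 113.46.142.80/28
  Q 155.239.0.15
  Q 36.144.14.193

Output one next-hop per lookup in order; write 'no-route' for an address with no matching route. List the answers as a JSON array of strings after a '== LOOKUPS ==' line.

Process each operation:
  + 155.239.21.212/30 (H2) depth=30
  del 155.239.21.212/30 (clear depth 30)
  + 155.239.0.0/16 (H0) depth=16
  Q 155.239.0.3: descend 1001101111101111000 ; hops seen [H0] ; pick H0
  + 0.0.0.0/0 (H0) depth=0
  Q 155.239.0.105: descend 1001101111101111000 ; hops seen [H0,H0] ; pick H0
  + 113.46.142.80/28 (H4) depth=28
  + 36.144.0.0/12 (H3) depth=12
  + 0.0.0.0/0 (H2) depth=0
  del 113.46.142.80/28 (clear depth 28)
  Q 155.239.0.15: descend 1001101111101111000 ; hops seen [H2,H0] ; pick H0
  Q 36.144.14.193: descend 001001001001 ; hops seen [H2,H3] ; pick H3

== LOOKUPS ==
["H0","H0","H0","H3"]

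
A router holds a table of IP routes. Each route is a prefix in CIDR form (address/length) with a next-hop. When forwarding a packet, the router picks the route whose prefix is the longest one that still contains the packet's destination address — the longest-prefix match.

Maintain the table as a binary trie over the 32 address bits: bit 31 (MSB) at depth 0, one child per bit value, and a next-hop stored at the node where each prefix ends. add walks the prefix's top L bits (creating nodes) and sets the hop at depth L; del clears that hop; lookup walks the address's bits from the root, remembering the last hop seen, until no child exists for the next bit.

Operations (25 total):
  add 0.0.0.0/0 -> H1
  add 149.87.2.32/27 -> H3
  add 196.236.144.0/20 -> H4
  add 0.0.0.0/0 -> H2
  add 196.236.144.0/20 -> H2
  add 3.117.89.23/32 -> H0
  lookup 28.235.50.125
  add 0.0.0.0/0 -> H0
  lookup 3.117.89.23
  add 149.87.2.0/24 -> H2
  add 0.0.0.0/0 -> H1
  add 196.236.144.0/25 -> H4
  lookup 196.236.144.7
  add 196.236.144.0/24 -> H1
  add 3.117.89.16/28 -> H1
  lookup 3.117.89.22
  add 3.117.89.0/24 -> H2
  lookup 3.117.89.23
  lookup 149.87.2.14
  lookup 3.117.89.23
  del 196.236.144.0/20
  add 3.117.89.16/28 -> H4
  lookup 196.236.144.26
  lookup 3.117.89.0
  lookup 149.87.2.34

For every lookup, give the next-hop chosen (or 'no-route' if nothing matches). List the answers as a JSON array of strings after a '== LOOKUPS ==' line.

Apply in order:
  add 0.0.0.0/0 -> H1 at depth 0
  add 149.87.2.32/27 -> H3 at depth 27
  add 196.236.144.0/20 -> H4 at depth 20
  add 0.0.0.0/0 -> H2 at depth 0
  add 196.236.144.0/20 -> H2 at depth 20
  add 3.117.89.23/32 -> H0 at depth 32
  ? 28.235.50.125  path d0:H2→d1:-→d2:-→d3:-  best=H2
  add 0.0.0.0/0 -> H0 at depth 0
  ? 3.117.89.23  path d0:H0→d1:-→d2:-→d3:-→d4:-→d5:-→d6:-→d7:-→d8:-→d9:-→d10:-→d11:-→d12:-→d13:-→d14:-→d15:-→d16:-→d17:-→d18:-→d19:-→d20:-→d21:-→d22:-→d23:-→d24:-→d25:-→d26:-→d27:-→d28:-→d29:-→d30:-→d31:-→d32:H0  best=H0
  add 149.87.2.0/24 -> H2 at depth 24
  add 0.0.0.0/0 -> H1 at depth 0
  add 196.236.144.0/25 -> H4 at depth 25
  ? 196.236.144.7  path d0:H1→d1:-→d2:-→d3:-→d4:-→d5:-→d6:-→d7:-→d8:-→d9:-→d10:-→d11:-→d12:-→d13:-→d14:-→d15:-→d16:-→d17:-→d18:-→d19:-→d20:H2→d21:-→d22:-→d23:-→d24:-→d25:H4  best=H4
  add 196.236.144.0/24 -> H1 at depth 24
  add 3.117.89.16/28 -> H1 at depth 28
  ? 3.117.89.22  path d0:H1→d1:-→d2:-→d3:-→d4:-→d5:-→d6:-→d7:-→d8:-→d9:-→d10:-→d11:-→d12:-→d13:-→d14:-→d15:-→d16:-→d17:-→d18:-→d19:-→d20:-→d21:-→d22:-→d23:-→d24:-→d25:-→d26:-→d27:-→d28:H1→d29:-→d30:-→d31:-  best=H1
  add 3.117.89.0/24 -> H2 at depth 24
  ? 3.117.89.23  path d0:H1→d1:-→d2:-→d3:-→d4:-→d5:-→d6:-→d7:-→d8:-→d9:-→d10:-→d11:-→d12:-→d13:-→d14:-→d15:-→d16:-→d17:-→d18:-→d19:-→d20:-→d21:-→d22:-→d23:-→d24:H2→d25:-→d26:-→d27:-→d28:H1→d29:-→d30:-→d31:-→d32:H0  best=H0
  ? 149.87.2.14  path d0:H1→d1:-→d2:-→d3:-→d4:-→d5:-→d6:-→d7:-→d8:-→d9:-→d10:-→d11:-→d12:-→d13:-→d14:-→d15:-→d16:-→d17:-→d18:-→d19:-→d20:-→d21:-→d22:-→d23:-→d24:H2→d25:-→d26:-  best=H2
  ? 3.117.89.23  path d0:H1→d1:-→d2:-→d3:-→d4:-→d5:-→d6:-→d7:-→d8:-→d9:-→d10:-→d11:-→d12:-→d13:-→d14:-→d15:-→d16:-→d17:-→d18:-→d19:-→d20:-→d21:-→d22:-→d23:-→d24:H2→d25:-→d26:-→d27:-→d28:H1→d29:-→d30:-→d31:-→d32:H0  best=H0
  del 196.236.144.0/20 (clear depth 20)
  add 3.117.89.16/28 -> H4 at depth 28
  ? 196.236.144.26  path d0:H1→d1:-→d2:-→d3:-→d4:-→d5:-→d6:-→d7:-→d8:-→d9:-→d10:-→d11:-→d12:-→d13:-→d14:-→d15:-→d16:-→d17:-→d18:-→d19:-→d20:-→d21:-→d22:-→d23:-→d24:H1→d25:H4  best=H4
  ? 3.117.89.0  path d0:H1→d1:-→d2:-→d3:-→d4:-→d5:-→d6:-→d7:-→d8:-→d9:-→d10:-→d11:-→d12:-→d13:-→d14:-→d15:-→d16:-→d17:-→d18:-→d19:-→d20:-→d21:-→d22:-→d23:-→d24:H2→d25:-→d26:-→d27:-  best=H2
  ? 149.87.2.34  path d0:H1→d1:-→d2:-→d3:-→d4:-→d5:-→d6:-→d7:-→d8:-→d9:-→d10:-→d11:-→d12:-→d13:-→d14:-→d15:-→d16:-→d17:-→d18:-→d19:-→d20:-→d21:-→d22:-→d23:-→d24:H2→d25:-→d26:-→d27:H3  best=H3

== LOOKUPS ==
["H2","H0","H4","H1","H0","H2","H0","H4","H2","H3"]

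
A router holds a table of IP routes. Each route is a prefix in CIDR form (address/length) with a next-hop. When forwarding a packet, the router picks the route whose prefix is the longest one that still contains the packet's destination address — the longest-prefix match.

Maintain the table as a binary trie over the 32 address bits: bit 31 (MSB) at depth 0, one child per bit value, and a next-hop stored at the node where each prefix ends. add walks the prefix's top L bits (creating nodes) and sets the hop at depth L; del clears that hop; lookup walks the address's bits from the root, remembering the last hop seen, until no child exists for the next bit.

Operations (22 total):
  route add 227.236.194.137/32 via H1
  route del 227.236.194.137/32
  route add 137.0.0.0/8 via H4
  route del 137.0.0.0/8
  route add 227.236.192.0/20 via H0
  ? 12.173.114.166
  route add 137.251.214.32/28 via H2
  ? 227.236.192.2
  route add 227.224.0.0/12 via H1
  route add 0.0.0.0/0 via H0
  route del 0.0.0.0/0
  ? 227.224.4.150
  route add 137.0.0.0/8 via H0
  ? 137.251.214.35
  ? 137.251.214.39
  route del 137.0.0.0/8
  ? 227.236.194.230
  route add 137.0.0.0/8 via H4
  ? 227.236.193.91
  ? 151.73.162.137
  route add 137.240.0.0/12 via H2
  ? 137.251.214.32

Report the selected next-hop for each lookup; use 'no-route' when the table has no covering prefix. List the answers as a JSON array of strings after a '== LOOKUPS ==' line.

Trace:
  add 227.236.194.137/32 -> H1 at depth 32
  - 227.236.194.137/32 clear@32
  add 137.0.0.0/8 -> H4 at depth 8
  - 137.0.0.0/8 clear@8
  add 227.236.192.0/20 -> H0 at depth 20
  ? 12.173.114.166  path d0:-  best=no-route
  add 137.251.214.32/28 -> H2 at depth 28
  ? 227.236.192.2  path d0:-→d1:-→d2:-→d3:-→d4:-→d5:-→d6:-→d7:-→d8:-→d9:-→d10:-→d11:-→d12:-→d13:-→d14:-→d15:-→d16:-→d17:-→d18:-→d19:-→d20:H0→d21:-→d22:-  best=H0
  add 227.224.0.0/12 -> H1 at depth 12
  add 0.0.0.0/0 -> H0 at depth 0
  - 0.0.0.0/0 clear@0
  ? 227.224.4.150  path d0:-→d1:-→d2:-→d3:-→d4:-→d5:-→d6:-→d7:-→d8:-→d9:-→d10:-→d11:-→d12:H1  best=H1
  add 137.0.0.0/8 -> H0 at depth 8
  ? 137.251.214.35  path d0:-→d1:-→d2:-→d3:-→d4:-→d5:-→d6:-→d7:-→d8:H0→d9:-→d10:-→d11:-→d12:-→d13:-→d14:-→d15:-→d16:-→d17:-→d18:-→d19:-→d20:-→d21:-→d22:-→d23:-→d24:-→d25:-→d26:-→d27:-→d28:H2  best=H2
  ? 137.251.214.39  path d0:-→d1:-→d2:-→d3:-→d4:-→d5:-→d6:-→d7:-→d8:H0→d9:-→d10:-→d11:-→d12:-→d13:-→d14:-→d15:-→d16:-→d17:-→d18:-→d19:-→d20:-→d21:-→d22:-→d23:-→d24:-→d25:-→d26:-→d27:-→d28:H2  best=H2
  - 137.0.0.0/8 clear@8
  ? 227.236.194.230  path d0:-→d1:-→d2:-→d3:-→d4:-→d5:-→d6:-→d7:-→d8:-→d9:-→d10:-→d11:-→d12:H1→d13:-→d14:-→d15:-→d16:-→d17:-→d18:-→d19:-→d20:H0→d21:-→d22:-→d23:-→d24:-→d25:-  best=H0
  add 137.0.0.0/8 -> H4 at depth 8
  ? 227.236.193.91  path d0:-→d1:-→d2:-→d3:-→d4:-→d5:-→d6:-→d7:-→d8:-→d9:-→d10:-→d11:-→d12:H1→d13:-→d14:-→d15:-→d16:-→d17:-→d18:-→d19:-→d20:H0→d21:-→d22:-  best=H0
  ? 151.73.162.137  path d0:-→d1:-→d2:-→d3:-  best=no-route
  add 137.240.0.0/12 -> H2 at depth 12
  ? 137.251.214.32  path d0:-→d1:-→d2:-→d3:-→d4:-→d5:-→d6:-→d7:-→d8:H4→d9:-→d10:-→d11:-→d12:H2→d13:-→d14:-→d15:-→d16:-→d17:-→d18:-→d19:-→d20:-→d21:-→d22:-→d23:-→d24:-→d25:-→d26:-→d27:-→d28:H2  best=H2

== LOOKUPS ==
["no-route","H0","H1","H2","H2","H0","H0","no-route","H2"]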